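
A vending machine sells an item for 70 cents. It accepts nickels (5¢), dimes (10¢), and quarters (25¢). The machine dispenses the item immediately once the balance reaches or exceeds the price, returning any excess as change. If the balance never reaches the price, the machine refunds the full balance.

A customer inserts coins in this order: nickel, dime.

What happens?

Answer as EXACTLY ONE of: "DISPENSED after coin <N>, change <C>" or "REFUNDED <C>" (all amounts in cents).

Answer: REFUNDED 15

Derivation:
Price: 70¢
Coin 1 (nickel, 5¢): balance = 5¢
Coin 2 (dime, 10¢): balance = 15¢
All coins inserted, balance 15¢ < price 70¢ → REFUND 15¢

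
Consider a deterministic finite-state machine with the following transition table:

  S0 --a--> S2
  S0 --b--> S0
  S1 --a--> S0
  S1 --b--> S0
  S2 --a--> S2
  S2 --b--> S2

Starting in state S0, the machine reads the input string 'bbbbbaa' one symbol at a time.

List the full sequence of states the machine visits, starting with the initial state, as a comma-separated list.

Start: S0
  read 'b': S0 --b--> S0
  read 'b': S0 --b--> S0
  read 'b': S0 --b--> S0
  read 'b': S0 --b--> S0
  read 'b': S0 --b--> S0
  read 'a': S0 --a--> S2
  read 'a': S2 --a--> S2

Answer: S0, S0, S0, S0, S0, S0, S2, S2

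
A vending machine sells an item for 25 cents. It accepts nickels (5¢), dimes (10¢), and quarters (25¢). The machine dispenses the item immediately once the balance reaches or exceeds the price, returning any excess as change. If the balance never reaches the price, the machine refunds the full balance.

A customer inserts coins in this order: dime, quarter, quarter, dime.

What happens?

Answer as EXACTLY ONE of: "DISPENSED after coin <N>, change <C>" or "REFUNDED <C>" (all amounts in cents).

Price: 25¢
Coin 1 (dime, 10¢): balance = 10¢
Coin 2 (quarter, 25¢): balance = 35¢
  → balance >= price → DISPENSE, change = 35 - 25 = 10¢

Answer: DISPENSED after coin 2, change 10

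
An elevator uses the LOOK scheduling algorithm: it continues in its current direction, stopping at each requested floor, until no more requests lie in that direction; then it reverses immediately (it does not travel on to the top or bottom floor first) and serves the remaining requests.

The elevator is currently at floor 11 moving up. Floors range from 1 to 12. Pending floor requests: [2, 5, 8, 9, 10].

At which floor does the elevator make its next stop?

Answer: 10

Derivation:
Current floor: 11, direction: up
Requests above: []
Requests below: [2, 5, 8, 9, 10]
Moving up but no requests above → reverse; nearest below is max([2, 5, 8, 9, 10]) = 10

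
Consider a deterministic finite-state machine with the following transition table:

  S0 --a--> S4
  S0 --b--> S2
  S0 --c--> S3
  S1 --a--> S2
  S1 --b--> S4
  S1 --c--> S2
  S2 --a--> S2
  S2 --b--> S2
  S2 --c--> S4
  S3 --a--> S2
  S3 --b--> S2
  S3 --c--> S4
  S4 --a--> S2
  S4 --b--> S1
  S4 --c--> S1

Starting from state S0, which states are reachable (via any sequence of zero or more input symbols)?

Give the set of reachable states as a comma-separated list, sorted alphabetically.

BFS from S0:
  visit S0: S0--a-->S4 (new), S0--b-->S2 (new), S0--c-->S3 (new)
  visit S4: S4--a-->S2 (seen), S4--b-->S1 (new), S4--c-->S1 (seen)
  visit S2: S2--a-->S2 (seen), S2--b-->S2 (seen), S2--c-->S4 (seen)
  visit S3: S3--a-->S2 (seen), S3--b-->S2 (seen), S3--c-->S4 (seen)
  visit S1: S1--a-->S2 (seen), S1--b-->S4 (seen), S1--c-->S2 (seen)

Answer: S0, S1, S2, S3, S4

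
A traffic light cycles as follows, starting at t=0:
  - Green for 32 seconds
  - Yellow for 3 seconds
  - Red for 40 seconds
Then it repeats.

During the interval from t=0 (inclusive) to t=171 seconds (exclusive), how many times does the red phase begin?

Cycle = 32+3+40 = 75s
red phase starts at t = k*75 + 35 for k=0,1,2,...
Need k*75+35 < 171 → k < 1.813
k ∈ {0, ..., 1} → 2 starts

Answer: 2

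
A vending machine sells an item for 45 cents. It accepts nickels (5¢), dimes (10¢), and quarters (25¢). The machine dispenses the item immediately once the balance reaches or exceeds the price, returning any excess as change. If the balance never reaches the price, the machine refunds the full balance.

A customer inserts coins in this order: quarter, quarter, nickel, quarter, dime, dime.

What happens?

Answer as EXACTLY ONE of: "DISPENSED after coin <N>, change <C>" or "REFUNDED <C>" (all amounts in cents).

Answer: DISPENSED after coin 2, change 5

Derivation:
Price: 45¢
Coin 1 (quarter, 25¢): balance = 25¢
Coin 2 (quarter, 25¢): balance = 50¢
  → balance >= price → DISPENSE, change = 50 - 45 = 5¢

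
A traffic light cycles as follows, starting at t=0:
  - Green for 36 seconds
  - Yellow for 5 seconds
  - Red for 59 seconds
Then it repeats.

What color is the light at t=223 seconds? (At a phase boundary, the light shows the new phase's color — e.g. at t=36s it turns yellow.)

Answer: green

Derivation:
Cycle length = 36 + 5 + 59 = 100s
t = 223, phase_t = 223 mod 100 = 23
23 < 36 (green end) → GREEN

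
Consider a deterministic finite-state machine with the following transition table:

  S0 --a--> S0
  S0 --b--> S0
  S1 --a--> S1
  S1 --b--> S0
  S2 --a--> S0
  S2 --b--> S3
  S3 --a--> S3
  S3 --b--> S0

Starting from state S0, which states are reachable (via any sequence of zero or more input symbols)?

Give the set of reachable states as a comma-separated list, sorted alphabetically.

Answer: S0

Derivation:
BFS from S0:
  visit S0: S0--a-->S0 (seen), S0--b-->S0 (seen)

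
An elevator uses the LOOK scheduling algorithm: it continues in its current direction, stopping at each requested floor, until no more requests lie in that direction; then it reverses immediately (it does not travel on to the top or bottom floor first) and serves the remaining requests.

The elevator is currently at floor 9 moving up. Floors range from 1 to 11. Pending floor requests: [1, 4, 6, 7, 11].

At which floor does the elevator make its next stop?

Answer: 11

Derivation:
Current floor: 9, direction: up
Requests above: [11]
Requests below: [1, 4, 6, 7]
Moving up and requests lie above → nearest above is min([11]) = 11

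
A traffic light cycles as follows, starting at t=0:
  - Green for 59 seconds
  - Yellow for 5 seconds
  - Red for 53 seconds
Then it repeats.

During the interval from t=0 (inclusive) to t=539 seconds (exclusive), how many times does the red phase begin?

Answer: 5

Derivation:
Cycle = 59+5+53 = 117s
red phase starts at t = k*117 + 64 for k=0,1,2,...
Need k*117+64 < 539 → k < 4.060
k ∈ {0, ..., 4} → 5 starts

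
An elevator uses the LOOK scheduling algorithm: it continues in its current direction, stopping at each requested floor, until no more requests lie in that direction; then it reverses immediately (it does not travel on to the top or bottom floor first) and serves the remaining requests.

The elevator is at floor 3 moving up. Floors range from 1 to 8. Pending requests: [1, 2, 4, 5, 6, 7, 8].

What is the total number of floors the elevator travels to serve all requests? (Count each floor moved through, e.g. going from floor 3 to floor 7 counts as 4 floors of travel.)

Start at floor 3 moving up, LOOK stop order: [4, 5, 6, 7, 8, 2, 1]
  3 → 4: |4-3| = 1, total = 1
  4 → 5: |5-4| = 1, total = 2
  5 → 6: |6-5| = 1, total = 3
  6 → 7: |7-6| = 1, total = 4
  7 → 8: |8-7| = 1, total = 5
  8 → 2: |2-8| = 6, total = 11
  2 → 1: |1-2| = 1, total = 12

Answer: 12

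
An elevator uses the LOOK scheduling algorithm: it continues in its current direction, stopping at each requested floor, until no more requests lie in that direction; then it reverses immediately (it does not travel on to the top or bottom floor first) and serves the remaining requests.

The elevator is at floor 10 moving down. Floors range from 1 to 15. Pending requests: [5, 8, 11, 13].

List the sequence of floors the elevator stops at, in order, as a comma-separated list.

Current: 10, moving DOWN
Serve below first (descending): [8, 5]
Then reverse, serve above (ascending): [11, 13]

Answer: 8, 5, 11, 13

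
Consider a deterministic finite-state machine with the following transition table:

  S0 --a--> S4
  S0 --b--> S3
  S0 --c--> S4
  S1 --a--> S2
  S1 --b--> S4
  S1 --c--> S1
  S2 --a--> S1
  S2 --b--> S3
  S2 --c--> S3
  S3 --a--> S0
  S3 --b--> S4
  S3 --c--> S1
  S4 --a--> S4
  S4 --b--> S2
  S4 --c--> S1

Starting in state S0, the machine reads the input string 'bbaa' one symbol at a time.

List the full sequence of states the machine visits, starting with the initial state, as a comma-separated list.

Answer: S0, S3, S4, S4, S4

Derivation:
Start: S0
  read 'b': S0 --b--> S3
  read 'b': S3 --b--> S4
  read 'a': S4 --a--> S4
  read 'a': S4 --a--> S4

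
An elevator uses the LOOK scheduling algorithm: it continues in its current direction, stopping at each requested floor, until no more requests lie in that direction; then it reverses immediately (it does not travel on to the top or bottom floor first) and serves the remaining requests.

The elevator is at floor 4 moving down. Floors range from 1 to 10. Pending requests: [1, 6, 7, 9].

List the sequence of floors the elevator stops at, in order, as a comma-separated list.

Answer: 1, 6, 7, 9

Derivation:
Current: 4, moving DOWN
Serve below first (descending): [1]
Then reverse, serve above (ascending): [6, 7, 9]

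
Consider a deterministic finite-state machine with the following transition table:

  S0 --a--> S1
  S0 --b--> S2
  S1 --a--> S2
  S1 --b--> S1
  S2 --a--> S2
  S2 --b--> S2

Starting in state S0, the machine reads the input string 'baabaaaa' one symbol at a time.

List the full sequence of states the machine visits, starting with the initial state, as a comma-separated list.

Start: S0
  read 'b': S0 --b--> S2
  read 'a': S2 --a--> S2
  read 'a': S2 --a--> S2
  read 'b': S2 --b--> S2
  read 'a': S2 --a--> S2
  read 'a': S2 --a--> S2
  read 'a': S2 --a--> S2
  read 'a': S2 --a--> S2

Answer: S0, S2, S2, S2, S2, S2, S2, S2, S2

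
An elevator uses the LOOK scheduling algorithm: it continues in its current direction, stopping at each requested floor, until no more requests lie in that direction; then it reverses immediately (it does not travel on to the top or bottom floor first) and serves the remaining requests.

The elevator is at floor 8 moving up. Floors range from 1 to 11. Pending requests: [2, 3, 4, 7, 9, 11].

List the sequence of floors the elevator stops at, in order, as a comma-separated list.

Answer: 9, 11, 7, 4, 3, 2

Derivation:
Current: 8, moving UP
Serve above first (ascending): [9, 11]
Then reverse, serve below (descending): [7, 4, 3, 2]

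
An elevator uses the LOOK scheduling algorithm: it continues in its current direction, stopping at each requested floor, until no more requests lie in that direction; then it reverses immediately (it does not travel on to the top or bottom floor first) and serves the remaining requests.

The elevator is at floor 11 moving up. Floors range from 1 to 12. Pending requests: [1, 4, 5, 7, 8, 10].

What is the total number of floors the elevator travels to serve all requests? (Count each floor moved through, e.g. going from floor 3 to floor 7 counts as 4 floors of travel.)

Answer: 10

Derivation:
Start at floor 11 moving up, LOOK stop order: [10, 8, 7, 5, 4, 1]
  11 → 10: |10-11| = 1, total = 1
  10 → 8: |8-10| = 2, total = 3
  8 → 7: |7-8| = 1, total = 4
  7 → 5: |5-7| = 2, total = 6
  5 → 4: |4-5| = 1, total = 7
  4 → 1: |1-4| = 3, total = 10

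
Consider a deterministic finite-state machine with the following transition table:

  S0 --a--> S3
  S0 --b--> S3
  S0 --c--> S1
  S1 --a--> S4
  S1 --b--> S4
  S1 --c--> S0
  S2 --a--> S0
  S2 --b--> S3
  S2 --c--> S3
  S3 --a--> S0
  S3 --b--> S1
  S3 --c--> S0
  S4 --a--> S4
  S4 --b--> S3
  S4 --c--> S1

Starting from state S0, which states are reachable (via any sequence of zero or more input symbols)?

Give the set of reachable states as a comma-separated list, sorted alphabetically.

BFS from S0:
  visit S0: S0--a-->S3 (new), S0--b-->S3 (seen), S0--c-->S1 (new)
  visit S3: S3--a-->S0 (seen), S3--b-->S1 (seen), S3--c-->S0 (seen)
  visit S1: S1--a-->S4 (new), S1--b-->S4 (seen), S1--c-->S0 (seen)
  visit S4: S4--a-->S4 (seen), S4--b-->S3 (seen), S4--c-->S1 (seen)

Answer: S0, S1, S3, S4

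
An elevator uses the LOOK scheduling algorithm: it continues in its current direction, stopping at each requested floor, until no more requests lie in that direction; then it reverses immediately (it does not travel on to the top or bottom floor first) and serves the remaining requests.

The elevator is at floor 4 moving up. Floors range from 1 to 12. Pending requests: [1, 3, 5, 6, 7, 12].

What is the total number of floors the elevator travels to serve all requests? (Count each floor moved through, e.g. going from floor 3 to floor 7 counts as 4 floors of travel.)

Start at floor 4 moving up, LOOK stop order: [5, 6, 7, 12, 3, 1]
  4 → 5: |5-4| = 1, total = 1
  5 → 6: |6-5| = 1, total = 2
  6 → 7: |7-6| = 1, total = 3
  7 → 12: |12-7| = 5, total = 8
  12 → 3: |3-12| = 9, total = 17
  3 → 1: |1-3| = 2, total = 19

Answer: 19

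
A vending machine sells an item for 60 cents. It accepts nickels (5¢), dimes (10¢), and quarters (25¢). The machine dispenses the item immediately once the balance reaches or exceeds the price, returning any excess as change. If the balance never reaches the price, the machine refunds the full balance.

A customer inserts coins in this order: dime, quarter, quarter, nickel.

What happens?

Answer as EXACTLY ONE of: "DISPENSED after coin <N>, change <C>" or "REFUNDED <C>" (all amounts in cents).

Price: 60¢
Coin 1 (dime, 10¢): balance = 10¢
Coin 2 (quarter, 25¢): balance = 35¢
Coin 3 (quarter, 25¢): balance = 60¢
  → balance >= price → DISPENSE, change = 60 - 60 = 0¢

Answer: DISPENSED after coin 3, change 0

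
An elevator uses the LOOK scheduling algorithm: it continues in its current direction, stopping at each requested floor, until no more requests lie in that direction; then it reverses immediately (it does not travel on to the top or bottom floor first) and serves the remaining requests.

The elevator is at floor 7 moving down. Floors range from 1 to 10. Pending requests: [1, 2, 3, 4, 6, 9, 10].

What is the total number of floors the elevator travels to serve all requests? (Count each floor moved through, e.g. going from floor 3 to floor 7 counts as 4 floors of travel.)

Answer: 15

Derivation:
Start at floor 7 moving down, LOOK stop order: [6, 4, 3, 2, 1, 9, 10]
  7 → 6: |6-7| = 1, total = 1
  6 → 4: |4-6| = 2, total = 3
  4 → 3: |3-4| = 1, total = 4
  3 → 2: |2-3| = 1, total = 5
  2 → 1: |1-2| = 1, total = 6
  1 → 9: |9-1| = 8, total = 14
  9 → 10: |10-9| = 1, total = 15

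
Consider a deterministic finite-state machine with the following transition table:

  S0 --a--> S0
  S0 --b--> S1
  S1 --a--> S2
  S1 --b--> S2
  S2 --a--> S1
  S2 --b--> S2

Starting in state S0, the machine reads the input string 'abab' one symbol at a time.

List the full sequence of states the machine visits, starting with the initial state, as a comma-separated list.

Start: S0
  read 'a': S0 --a--> S0
  read 'b': S0 --b--> S1
  read 'a': S1 --a--> S2
  read 'b': S2 --b--> S2

Answer: S0, S0, S1, S2, S2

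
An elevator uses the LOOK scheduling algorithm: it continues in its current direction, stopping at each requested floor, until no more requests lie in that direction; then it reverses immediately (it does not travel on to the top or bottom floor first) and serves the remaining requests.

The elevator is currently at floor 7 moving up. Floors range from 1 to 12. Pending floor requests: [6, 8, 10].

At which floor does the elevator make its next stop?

Current floor: 7, direction: up
Requests above: [8, 10]
Requests below: [6]
Moving up and requests lie above → nearest above is min([8, 10]) = 8

Answer: 8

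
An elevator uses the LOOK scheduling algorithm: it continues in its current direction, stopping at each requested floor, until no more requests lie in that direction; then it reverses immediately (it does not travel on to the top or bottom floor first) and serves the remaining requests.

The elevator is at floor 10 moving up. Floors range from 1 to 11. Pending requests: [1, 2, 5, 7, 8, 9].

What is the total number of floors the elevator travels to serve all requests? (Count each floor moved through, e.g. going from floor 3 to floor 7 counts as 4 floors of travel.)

Start at floor 10 moving up, LOOK stop order: [9, 8, 7, 5, 2, 1]
  10 → 9: |9-10| = 1, total = 1
  9 → 8: |8-9| = 1, total = 2
  8 → 7: |7-8| = 1, total = 3
  7 → 5: |5-7| = 2, total = 5
  5 → 2: |2-5| = 3, total = 8
  2 → 1: |1-2| = 1, total = 9

Answer: 9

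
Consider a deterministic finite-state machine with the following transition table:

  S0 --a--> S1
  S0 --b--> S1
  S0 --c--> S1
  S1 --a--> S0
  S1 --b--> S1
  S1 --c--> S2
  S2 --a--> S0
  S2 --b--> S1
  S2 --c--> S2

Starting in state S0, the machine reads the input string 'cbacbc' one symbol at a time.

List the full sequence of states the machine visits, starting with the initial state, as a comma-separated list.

Answer: S0, S1, S1, S0, S1, S1, S2

Derivation:
Start: S0
  read 'c': S0 --c--> S1
  read 'b': S1 --b--> S1
  read 'a': S1 --a--> S0
  read 'c': S0 --c--> S1
  read 'b': S1 --b--> S1
  read 'c': S1 --c--> S2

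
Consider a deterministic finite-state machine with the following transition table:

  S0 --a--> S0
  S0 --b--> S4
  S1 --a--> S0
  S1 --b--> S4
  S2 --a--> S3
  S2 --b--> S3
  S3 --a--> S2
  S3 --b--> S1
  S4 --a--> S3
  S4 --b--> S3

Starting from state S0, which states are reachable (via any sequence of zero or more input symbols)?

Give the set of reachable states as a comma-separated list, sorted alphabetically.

Answer: S0, S1, S2, S3, S4

Derivation:
BFS from S0:
  visit S0: S0--a-->S0 (seen), S0--b-->S4 (new)
  visit S4: S4--a-->S3 (new), S4--b-->S3 (seen)
  visit S3: S3--a-->S2 (new), S3--b-->S1 (new)
  visit S2: S2--a-->S3 (seen), S2--b-->S3 (seen)
  visit S1: S1--a-->S0 (seen), S1--b-->S4 (seen)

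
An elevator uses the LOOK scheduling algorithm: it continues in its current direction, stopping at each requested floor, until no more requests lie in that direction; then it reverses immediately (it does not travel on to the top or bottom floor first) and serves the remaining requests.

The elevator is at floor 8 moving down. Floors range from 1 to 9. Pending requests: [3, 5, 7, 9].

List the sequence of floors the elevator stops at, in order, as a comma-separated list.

Current: 8, moving DOWN
Serve below first (descending): [7, 5, 3]
Then reverse, serve above (ascending): [9]

Answer: 7, 5, 3, 9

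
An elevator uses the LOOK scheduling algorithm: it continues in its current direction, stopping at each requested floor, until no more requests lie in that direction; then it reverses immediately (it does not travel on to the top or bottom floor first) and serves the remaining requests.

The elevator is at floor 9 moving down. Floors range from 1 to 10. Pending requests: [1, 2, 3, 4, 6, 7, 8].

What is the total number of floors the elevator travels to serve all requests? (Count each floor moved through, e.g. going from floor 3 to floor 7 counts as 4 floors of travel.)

Start at floor 9 moving down, LOOK stop order: [8, 7, 6, 4, 3, 2, 1]
  9 → 8: |8-9| = 1, total = 1
  8 → 7: |7-8| = 1, total = 2
  7 → 6: |6-7| = 1, total = 3
  6 → 4: |4-6| = 2, total = 5
  4 → 3: |3-4| = 1, total = 6
  3 → 2: |2-3| = 1, total = 7
  2 → 1: |1-2| = 1, total = 8

Answer: 8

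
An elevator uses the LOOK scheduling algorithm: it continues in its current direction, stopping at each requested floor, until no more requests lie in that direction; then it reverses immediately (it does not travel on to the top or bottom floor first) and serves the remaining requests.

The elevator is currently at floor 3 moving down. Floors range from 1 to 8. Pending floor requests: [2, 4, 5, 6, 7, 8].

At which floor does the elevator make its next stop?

Current floor: 3, direction: down
Requests above: [4, 5, 6, 7, 8]
Requests below: [2]
Moving down and requests lie below → nearest below is max([2]) = 2

Answer: 2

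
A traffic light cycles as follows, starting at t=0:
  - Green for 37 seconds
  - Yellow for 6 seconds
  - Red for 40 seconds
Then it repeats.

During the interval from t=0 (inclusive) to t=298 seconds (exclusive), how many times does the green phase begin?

Answer: 4

Derivation:
Cycle = 37+6+40 = 83s
green phase starts at t = k*83 + 0 for k=0,1,2,...
Need k*83+0 < 298 → k < 3.590
k ∈ {0, ..., 3} → 4 starts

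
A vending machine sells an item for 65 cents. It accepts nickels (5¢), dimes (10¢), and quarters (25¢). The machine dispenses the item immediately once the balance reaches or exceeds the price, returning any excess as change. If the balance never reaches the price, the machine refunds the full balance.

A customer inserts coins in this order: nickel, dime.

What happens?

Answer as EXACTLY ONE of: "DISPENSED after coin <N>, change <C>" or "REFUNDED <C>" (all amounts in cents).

Answer: REFUNDED 15

Derivation:
Price: 65¢
Coin 1 (nickel, 5¢): balance = 5¢
Coin 2 (dime, 10¢): balance = 15¢
All coins inserted, balance 15¢ < price 65¢ → REFUND 15¢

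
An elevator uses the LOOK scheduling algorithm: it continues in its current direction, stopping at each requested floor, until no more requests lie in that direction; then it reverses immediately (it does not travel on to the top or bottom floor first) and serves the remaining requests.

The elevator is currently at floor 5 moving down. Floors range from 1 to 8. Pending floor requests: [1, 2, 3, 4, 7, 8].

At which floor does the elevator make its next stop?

Current floor: 5, direction: down
Requests above: [7, 8]
Requests below: [1, 2, 3, 4]
Moving down and requests lie below → nearest below is max([1, 2, 3, 4]) = 4

Answer: 4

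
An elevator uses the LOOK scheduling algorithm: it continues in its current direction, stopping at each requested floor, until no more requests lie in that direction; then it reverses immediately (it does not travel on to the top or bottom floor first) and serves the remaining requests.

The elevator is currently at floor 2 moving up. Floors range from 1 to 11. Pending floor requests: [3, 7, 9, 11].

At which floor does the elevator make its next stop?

Answer: 3

Derivation:
Current floor: 2, direction: up
Requests above: [3, 7, 9, 11]
Requests below: []
Moving up and requests lie above → nearest above is min([3, 7, 9, 11]) = 3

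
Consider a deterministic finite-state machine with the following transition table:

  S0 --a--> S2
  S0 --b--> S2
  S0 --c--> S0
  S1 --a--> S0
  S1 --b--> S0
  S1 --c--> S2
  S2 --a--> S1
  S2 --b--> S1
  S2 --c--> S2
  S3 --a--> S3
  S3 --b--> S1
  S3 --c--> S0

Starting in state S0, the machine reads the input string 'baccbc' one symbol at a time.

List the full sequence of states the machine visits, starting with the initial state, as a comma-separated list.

Answer: S0, S2, S1, S2, S2, S1, S2

Derivation:
Start: S0
  read 'b': S0 --b--> S2
  read 'a': S2 --a--> S1
  read 'c': S1 --c--> S2
  read 'c': S2 --c--> S2
  read 'b': S2 --b--> S1
  read 'c': S1 --c--> S2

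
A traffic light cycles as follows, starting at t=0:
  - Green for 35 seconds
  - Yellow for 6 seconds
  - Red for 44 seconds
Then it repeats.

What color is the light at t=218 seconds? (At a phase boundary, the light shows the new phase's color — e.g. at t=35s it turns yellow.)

Answer: red

Derivation:
Cycle length = 35 + 6 + 44 = 85s
t = 218, phase_t = 218 mod 85 = 48
48 >= 41 → RED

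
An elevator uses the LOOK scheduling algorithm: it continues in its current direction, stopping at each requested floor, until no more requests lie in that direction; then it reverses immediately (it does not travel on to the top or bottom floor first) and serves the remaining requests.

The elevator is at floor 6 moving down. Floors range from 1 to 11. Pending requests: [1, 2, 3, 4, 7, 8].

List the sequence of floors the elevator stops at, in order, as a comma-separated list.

Answer: 4, 3, 2, 1, 7, 8

Derivation:
Current: 6, moving DOWN
Serve below first (descending): [4, 3, 2, 1]
Then reverse, serve above (ascending): [7, 8]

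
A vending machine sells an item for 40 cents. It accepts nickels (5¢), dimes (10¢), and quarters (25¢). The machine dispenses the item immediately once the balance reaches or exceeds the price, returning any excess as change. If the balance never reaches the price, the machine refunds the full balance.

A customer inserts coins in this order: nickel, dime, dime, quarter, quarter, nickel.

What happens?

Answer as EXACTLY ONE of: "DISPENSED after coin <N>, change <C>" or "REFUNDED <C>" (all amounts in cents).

Price: 40¢
Coin 1 (nickel, 5¢): balance = 5¢
Coin 2 (dime, 10¢): balance = 15¢
Coin 3 (dime, 10¢): balance = 25¢
Coin 4 (quarter, 25¢): balance = 50¢
  → balance >= price → DISPENSE, change = 50 - 40 = 10¢

Answer: DISPENSED after coin 4, change 10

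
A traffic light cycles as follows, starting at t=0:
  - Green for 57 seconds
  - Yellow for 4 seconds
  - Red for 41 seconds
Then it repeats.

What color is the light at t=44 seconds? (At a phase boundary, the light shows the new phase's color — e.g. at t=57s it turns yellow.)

Answer: green

Derivation:
Cycle length = 57 + 4 + 41 = 102s
t = 44, phase_t = 44 mod 102 = 44
44 < 57 (green end) → GREEN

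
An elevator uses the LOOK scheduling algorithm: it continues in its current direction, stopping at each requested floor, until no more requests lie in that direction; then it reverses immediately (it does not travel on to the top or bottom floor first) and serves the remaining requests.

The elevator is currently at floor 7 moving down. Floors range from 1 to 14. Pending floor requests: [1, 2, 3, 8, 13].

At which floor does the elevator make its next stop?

Current floor: 7, direction: down
Requests above: [8, 13]
Requests below: [1, 2, 3]
Moving down and requests lie below → nearest below is max([1, 2, 3]) = 3

Answer: 3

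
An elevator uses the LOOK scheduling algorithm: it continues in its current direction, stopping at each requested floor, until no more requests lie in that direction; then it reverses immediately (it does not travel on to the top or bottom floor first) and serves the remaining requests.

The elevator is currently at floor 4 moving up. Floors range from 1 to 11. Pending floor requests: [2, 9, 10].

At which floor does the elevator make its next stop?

Current floor: 4, direction: up
Requests above: [9, 10]
Requests below: [2]
Moving up and requests lie above → nearest above is min([9, 10]) = 9

Answer: 9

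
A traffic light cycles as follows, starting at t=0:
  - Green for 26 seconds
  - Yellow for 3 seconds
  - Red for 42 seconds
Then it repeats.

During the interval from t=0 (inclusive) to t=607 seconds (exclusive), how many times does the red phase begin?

Cycle = 26+3+42 = 71s
red phase starts at t = k*71 + 29 for k=0,1,2,...
Need k*71+29 < 607 → k < 8.141
k ∈ {0, ..., 8} → 9 starts

Answer: 9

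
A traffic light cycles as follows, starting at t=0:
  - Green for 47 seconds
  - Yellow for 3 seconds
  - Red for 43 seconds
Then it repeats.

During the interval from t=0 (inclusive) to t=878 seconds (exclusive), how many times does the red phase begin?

Cycle = 47+3+43 = 93s
red phase starts at t = k*93 + 50 for k=0,1,2,...
Need k*93+50 < 878 → k < 8.903
k ∈ {0, ..., 8} → 9 starts

Answer: 9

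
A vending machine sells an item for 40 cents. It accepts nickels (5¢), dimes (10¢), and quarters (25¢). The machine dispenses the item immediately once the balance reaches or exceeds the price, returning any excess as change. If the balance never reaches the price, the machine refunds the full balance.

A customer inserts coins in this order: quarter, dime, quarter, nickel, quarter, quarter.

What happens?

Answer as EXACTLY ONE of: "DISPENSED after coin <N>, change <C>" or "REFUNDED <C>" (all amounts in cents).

Price: 40¢
Coin 1 (quarter, 25¢): balance = 25¢
Coin 2 (dime, 10¢): balance = 35¢
Coin 3 (quarter, 25¢): balance = 60¢
  → balance >= price → DISPENSE, change = 60 - 40 = 20¢

Answer: DISPENSED after coin 3, change 20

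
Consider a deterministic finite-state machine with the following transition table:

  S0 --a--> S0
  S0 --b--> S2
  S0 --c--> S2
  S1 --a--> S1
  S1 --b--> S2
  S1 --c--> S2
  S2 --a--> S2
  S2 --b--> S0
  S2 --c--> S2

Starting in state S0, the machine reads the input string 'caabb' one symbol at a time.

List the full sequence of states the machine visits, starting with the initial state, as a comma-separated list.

Start: S0
  read 'c': S0 --c--> S2
  read 'a': S2 --a--> S2
  read 'a': S2 --a--> S2
  read 'b': S2 --b--> S0
  read 'b': S0 --b--> S2

Answer: S0, S2, S2, S2, S0, S2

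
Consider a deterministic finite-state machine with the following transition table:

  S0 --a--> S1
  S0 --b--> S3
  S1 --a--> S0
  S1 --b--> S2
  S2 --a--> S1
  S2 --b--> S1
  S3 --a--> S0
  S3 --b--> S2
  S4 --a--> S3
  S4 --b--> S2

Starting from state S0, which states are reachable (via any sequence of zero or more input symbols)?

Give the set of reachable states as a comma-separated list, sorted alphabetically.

Answer: S0, S1, S2, S3

Derivation:
BFS from S0:
  visit S0: S0--a-->S1 (new), S0--b-->S3 (new)
  visit S1: S1--a-->S0 (seen), S1--b-->S2 (new)
  visit S3: S3--a-->S0 (seen), S3--b-->S2 (seen)
  visit S2: S2--a-->S1 (seen), S2--b-->S1 (seen)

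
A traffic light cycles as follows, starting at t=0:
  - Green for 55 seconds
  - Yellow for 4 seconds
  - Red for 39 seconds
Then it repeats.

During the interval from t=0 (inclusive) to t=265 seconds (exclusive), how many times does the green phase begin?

Answer: 3

Derivation:
Cycle = 55+4+39 = 98s
green phase starts at t = k*98 + 0 for k=0,1,2,...
Need k*98+0 < 265 → k < 2.704
k ∈ {0, ..., 2} → 3 starts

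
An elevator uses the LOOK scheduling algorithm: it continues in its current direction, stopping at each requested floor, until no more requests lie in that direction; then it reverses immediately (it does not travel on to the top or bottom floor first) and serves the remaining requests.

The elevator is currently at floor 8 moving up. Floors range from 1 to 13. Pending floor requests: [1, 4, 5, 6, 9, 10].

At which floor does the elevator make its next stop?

Current floor: 8, direction: up
Requests above: [9, 10]
Requests below: [1, 4, 5, 6]
Moving up and requests lie above → nearest above is min([9, 10]) = 9

Answer: 9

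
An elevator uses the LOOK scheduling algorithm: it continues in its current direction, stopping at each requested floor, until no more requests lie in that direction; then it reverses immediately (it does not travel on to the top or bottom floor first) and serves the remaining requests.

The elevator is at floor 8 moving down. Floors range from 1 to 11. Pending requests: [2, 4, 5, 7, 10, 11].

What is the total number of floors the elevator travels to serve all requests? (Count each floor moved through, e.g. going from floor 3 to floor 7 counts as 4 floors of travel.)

Start at floor 8 moving down, LOOK stop order: [7, 5, 4, 2, 10, 11]
  8 → 7: |7-8| = 1, total = 1
  7 → 5: |5-7| = 2, total = 3
  5 → 4: |4-5| = 1, total = 4
  4 → 2: |2-4| = 2, total = 6
  2 → 10: |10-2| = 8, total = 14
  10 → 11: |11-10| = 1, total = 15

Answer: 15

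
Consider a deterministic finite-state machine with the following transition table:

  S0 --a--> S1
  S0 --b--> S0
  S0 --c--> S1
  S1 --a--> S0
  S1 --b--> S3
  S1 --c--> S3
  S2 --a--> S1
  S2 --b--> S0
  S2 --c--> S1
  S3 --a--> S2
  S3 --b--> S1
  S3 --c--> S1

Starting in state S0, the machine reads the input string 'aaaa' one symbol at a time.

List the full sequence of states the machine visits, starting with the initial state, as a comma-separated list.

Start: S0
  read 'a': S0 --a--> S1
  read 'a': S1 --a--> S0
  read 'a': S0 --a--> S1
  read 'a': S1 --a--> S0

Answer: S0, S1, S0, S1, S0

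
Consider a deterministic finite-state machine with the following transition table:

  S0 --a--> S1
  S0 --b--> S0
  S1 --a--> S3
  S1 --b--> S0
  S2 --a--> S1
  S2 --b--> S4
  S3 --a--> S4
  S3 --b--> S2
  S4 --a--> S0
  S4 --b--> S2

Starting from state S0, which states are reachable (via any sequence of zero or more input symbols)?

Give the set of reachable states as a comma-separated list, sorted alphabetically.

BFS from S0:
  visit S0: S0--a-->S1 (new), S0--b-->S0 (seen)
  visit S1: S1--a-->S3 (new), S1--b-->S0 (seen)
  visit S3: S3--a-->S4 (new), S3--b-->S2 (new)
  visit S4: S4--a-->S0 (seen), S4--b-->S2 (seen)
  visit S2: S2--a-->S1 (seen), S2--b-->S4 (seen)

Answer: S0, S1, S2, S3, S4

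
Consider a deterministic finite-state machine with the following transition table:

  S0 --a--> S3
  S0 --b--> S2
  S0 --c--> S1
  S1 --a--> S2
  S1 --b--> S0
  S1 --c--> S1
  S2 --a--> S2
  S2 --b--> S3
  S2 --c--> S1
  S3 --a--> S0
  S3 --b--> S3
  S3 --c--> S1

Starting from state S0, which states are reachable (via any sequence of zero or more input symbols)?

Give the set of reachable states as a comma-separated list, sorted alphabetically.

BFS from S0:
  visit S0: S0--a-->S3 (new), S0--b-->S2 (new), S0--c-->S1 (new)
  visit S3: S3--a-->S0 (seen), S3--b-->S3 (seen), S3--c-->S1 (seen)
  visit S2: S2--a-->S2 (seen), S2--b-->S3 (seen), S2--c-->S1 (seen)
  visit S1: S1--a-->S2 (seen), S1--b-->S0 (seen), S1--c-->S1 (seen)

Answer: S0, S1, S2, S3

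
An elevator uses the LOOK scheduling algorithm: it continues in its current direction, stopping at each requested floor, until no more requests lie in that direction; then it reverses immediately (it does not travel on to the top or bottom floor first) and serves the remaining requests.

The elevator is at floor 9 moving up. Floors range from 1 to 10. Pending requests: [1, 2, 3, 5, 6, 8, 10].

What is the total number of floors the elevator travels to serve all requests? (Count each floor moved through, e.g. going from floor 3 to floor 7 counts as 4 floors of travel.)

Start at floor 9 moving up, LOOK stop order: [10, 8, 6, 5, 3, 2, 1]
  9 → 10: |10-9| = 1, total = 1
  10 → 8: |8-10| = 2, total = 3
  8 → 6: |6-8| = 2, total = 5
  6 → 5: |5-6| = 1, total = 6
  5 → 3: |3-5| = 2, total = 8
  3 → 2: |2-3| = 1, total = 9
  2 → 1: |1-2| = 1, total = 10

Answer: 10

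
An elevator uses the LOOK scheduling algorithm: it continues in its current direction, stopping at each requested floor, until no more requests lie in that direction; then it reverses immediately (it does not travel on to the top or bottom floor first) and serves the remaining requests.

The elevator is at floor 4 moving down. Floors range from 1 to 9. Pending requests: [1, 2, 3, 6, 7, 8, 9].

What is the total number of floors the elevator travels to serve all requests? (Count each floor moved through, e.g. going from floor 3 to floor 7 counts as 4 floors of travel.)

Start at floor 4 moving down, LOOK stop order: [3, 2, 1, 6, 7, 8, 9]
  4 → 3: |3-4| = 1, total = 1
  3 → 2: |2-3| = 1, total = 2
  2 → 1: |1-2| = 1, total = 3
  1 → 6: |6-1| = 5, total = 8
  6 → 7: |7-6| = 1, total = 9
  7 → 8: |8-7| = 1, total = 10
  8 → 9: |9-8| = 1, total = 11

Answer: 11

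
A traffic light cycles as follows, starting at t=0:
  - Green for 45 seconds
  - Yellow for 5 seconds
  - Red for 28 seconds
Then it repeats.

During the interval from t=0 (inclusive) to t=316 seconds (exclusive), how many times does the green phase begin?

Answer: 5

Derivation:
Cycle = 45+5+28 = 78s
green phase starts at t = k*78 + 0 for k=0,1,2,...
Need k*78+0 < 316 → k < 4.051
k ∈ {0, ..., 4} → 5 starts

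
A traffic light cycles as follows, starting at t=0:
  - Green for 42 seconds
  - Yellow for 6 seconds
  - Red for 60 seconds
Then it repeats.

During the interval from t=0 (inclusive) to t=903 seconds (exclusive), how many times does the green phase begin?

Cycle = 42+6+60 = 108s
green phase starts at t = k*108 + 0 for k=0,1,2,...
Need k*108+0 < 903 → k < 8.361
k ∈ {0, ..., 8} → 9 starts

Answer: 9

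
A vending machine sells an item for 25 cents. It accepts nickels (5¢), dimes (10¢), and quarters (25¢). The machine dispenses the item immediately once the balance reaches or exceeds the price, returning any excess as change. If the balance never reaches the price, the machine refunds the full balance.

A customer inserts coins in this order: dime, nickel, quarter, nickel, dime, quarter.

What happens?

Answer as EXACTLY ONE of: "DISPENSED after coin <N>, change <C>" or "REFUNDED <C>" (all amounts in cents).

Answer: DISPENSED after coin 3, change 15

Derivation:
Price: 25¢
Coin 1 (dime, 10¢): balance = 10¢
Coin 2 (nickel, 5¢): balance = 15¢
Coin 3 (quarter, 25¢): balance = 40¢
  → balance >= price → DISPENSE, change = 40 - 25 = 15¢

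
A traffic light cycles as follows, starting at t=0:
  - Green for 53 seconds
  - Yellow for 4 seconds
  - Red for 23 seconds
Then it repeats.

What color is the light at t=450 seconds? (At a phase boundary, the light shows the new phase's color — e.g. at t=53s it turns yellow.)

Cycle length = 53 + 4 + 23 = 80s
t = 450, phase_t = 450 mod 80 = 50
50 < 53 (green end) → GREEN

Answer: green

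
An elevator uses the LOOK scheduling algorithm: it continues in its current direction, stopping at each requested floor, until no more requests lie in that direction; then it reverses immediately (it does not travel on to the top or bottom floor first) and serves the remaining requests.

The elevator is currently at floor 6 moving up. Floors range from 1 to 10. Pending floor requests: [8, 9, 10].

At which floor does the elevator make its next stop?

Answer: 8

Derivation:
Current floor: 6, direction: up
Requests above: [8, 9, 10]
Requests below: []
Moving up and requests lie above → nearest above is min([8, 9, 10]) = 8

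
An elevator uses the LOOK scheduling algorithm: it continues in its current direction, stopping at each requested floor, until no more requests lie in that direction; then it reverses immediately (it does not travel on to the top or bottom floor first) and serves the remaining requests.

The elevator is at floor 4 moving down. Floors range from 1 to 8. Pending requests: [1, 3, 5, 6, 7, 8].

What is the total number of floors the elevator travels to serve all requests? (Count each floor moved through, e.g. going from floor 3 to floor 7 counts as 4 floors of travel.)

Start at floor 4 moving down, LOOK stop order: [3, 1, 5, 6, 7, 8]
  4 → 3: |3-4| = 1, total = 1
  3 → 1: |1-3| = 2, total = 3
  1 → 5: |5-1| = 4, total = 7
  5 → 6: |6-5| = 1, total = 8
  6 → 7: |7-6| = 1, total = 9
  7 → 8: |8-7| = 1, total = 10

Answer: 10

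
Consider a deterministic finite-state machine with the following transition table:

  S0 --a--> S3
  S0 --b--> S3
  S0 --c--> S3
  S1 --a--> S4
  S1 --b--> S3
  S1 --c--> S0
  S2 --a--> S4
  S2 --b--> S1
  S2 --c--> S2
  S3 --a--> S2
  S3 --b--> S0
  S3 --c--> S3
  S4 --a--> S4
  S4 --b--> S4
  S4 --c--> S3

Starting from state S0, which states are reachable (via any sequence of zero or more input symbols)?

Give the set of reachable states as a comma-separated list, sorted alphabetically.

BFS from S0:
  visit S0: S0--a-->S3 (new), S0--b-->S3 (seen), S0--c-->S3 (seen)
  visit S3: S3--a-->S2 (new), S3--b-->S0 (seen), S3--c-->S3 (seen)
  visit S2: S2--a-->S4 (new), S2--b-->S1 (new), S2--c-->S2 (seen)
  visit S4: S4--a-->S4 (seen), S4--b-->S4 (seen), S4--c-->S3 (seen)
  visit S1: S1--a-->S4 (seen), S1--b-->S3 (seen), S1--c-->S0 (seen)

Answer: S0, S1, S2, S3, S4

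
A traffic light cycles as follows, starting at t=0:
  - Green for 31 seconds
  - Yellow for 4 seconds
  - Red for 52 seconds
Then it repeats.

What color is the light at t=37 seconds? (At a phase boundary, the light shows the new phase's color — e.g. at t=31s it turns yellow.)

Cycle length = 31 + 4 + 52 = 87s
t = 37, phase_t = 37 mod 87 = 37
37 >= 35 → RED

Answer: red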